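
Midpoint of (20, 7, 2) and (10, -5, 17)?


Midpoint = ((20+10)/2, (7+-5)/2, (2+17)/2) = (15, 1, 9.5)

(15, 1, 9.5)


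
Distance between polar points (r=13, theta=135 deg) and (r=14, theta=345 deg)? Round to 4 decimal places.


d = sqrt(r1^2 + r2^2 - 2*r1*r2*cos(t2-t1))
d = sqrt(13^2 + 14^2 - 2*13*14*cos(345-135)) = 26.0813

26.0813


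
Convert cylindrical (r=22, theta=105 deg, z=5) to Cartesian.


x = 22 * cos(105) = -5.694
y = 22 * sin(105) = 21.2504
z = 5

(-5.694, 21.2504, 5)


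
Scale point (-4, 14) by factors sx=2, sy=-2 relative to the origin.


Scaling: (x*sx, y*sy) = (-4*2, 14*-2) = (-8, -28)

(-8, -28)


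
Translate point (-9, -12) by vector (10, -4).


Translation: (x+dx, y+dy) = (-9+10, -12+-4) = (1, -16)

(1, -16)


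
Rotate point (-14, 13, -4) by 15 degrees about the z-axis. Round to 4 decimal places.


x' = -14*cos(15) - 13*sin(15) = -16.8876
y' = -14*sin(15) + 13*cos(15) = 8.9336
z' = -4

(-16.8876, 8.9336, -4)


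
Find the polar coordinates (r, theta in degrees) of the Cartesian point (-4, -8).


r = sqrt((-4)^2 + (-8)^2) = 8.9443
theta = atan2(-8, -4) = 243.4349 degrees

r = 8.9443, theta = 243.4349 degrees


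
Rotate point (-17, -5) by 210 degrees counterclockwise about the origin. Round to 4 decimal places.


x' = -17*cos(210) - -5*sin(210) = 12.2224
y' = -17*sin(210) + -5*cos(210) = 12.8301

(12.2224, 12.8301)


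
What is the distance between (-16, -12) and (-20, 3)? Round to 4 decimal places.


d = sqrt((-20--16)^2 + (3--12)^2) = 15.5242

15.5242


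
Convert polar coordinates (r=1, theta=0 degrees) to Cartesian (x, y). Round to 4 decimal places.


x = 1 * cos(0) = 1
y = 1 * sin(0) = 0

(1, 0)


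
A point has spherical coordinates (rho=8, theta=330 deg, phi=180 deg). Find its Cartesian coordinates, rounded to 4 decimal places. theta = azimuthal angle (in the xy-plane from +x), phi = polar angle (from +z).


x = 8 * sin(180) * cos(330) = 0
y = 8 * sin(180) * sin(330) = 0
z = 8 * cos(180) = -8

(0, 0, -8)


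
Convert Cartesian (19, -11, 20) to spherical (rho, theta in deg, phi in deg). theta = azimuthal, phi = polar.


rho = sqrt(19^2 + (-11)^2 + 20^2) = 29.6985
theta = atan2(-11, 19) = 329.9314 deg
phi = acos(20/29.6985) = 47.6673 deg

rho = 29.6985, theta = 329.9314 deg, phi = 47.6673 deg


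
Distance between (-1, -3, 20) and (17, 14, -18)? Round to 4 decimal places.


d = sqrt((17--1)^2 + (14--3)^2 + (-18-20)^2) = 45.3542

45.3542


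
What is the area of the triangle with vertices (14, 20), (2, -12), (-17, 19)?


Area = |x1(y2-y3) + x2(y3-y1) + x3(y1-y2)| / 2
= |14*(-12-19) + 2*(19-20) + -17*(20--12)| / 2
= 490

490


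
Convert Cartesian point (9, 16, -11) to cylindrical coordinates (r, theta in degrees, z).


r = sqrt(9^2 + 16^2) = 18.3576
theta = atan2(16, 9) = 60.6422 deg
z = -11

r = 18.3576, theta = 60.6422 deg, z = -11


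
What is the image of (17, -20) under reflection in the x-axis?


Reflection across x-axis: (x, y) -> (x, -y)
(17, -20) -> (17, 20)

(17, 20)


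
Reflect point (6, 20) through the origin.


Reflection through origin: (x, y) -> (-x, -y)
(6, 20) -> (-6, -20)

(-6, -20)


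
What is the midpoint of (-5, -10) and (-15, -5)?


Midpoint = ((-5+-15)/2, (-10+-5)/2) = (-10, -7.5)

(-10, -7.5)


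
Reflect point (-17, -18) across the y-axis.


Reflection across y-axis: (x, y) -> (-x, y)
(-17, -18) -> (17, -18)

(17, -18)


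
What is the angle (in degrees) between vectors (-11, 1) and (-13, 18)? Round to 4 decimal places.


dot = -11*-13 + 1*18 = 161
|u| = 11.0454, |v| = 22.2036
cos(angle) = 0.6565
angle = 48.9679 degrees

48.9679 degrees


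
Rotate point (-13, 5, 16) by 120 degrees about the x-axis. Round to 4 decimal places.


x' = -13
y' = 5*cos(120) - 16*sin(120) = -16.3564
z' = 5*sin(120) + 16*cos(120) = -3.6699

(-13, -16.3564, -3.6699)


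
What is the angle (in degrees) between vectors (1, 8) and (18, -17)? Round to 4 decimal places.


dot = 1*18 + 8*-17 = -118
|u| = 8.0623, |v| = 24.7588
cos(angle) = -0.5911
angle = 126.2384 degrees

126.2384 degrees


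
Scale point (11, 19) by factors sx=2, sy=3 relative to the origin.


Scaling: (x*sx, y*sy) = (11*2, 19*3) = (22, 57)

(22, 57)


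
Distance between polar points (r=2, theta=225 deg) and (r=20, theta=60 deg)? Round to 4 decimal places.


d = sqrt(r1^2 + r2^2 - 2*r1*r2*cos(t2-t1))
d = sqrt(2^2 + 20^2 - 2*2*20*cos(60-225)) = 21.938

21.938


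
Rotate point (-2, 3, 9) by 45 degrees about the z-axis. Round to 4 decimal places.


x' = -2*cos(45) - 3*sin(45) = -3.5355
y' = -2*sin(45) + 3*cos(45) = 0.7071
z' = 9

(-3.5355, 0.7071, 9)


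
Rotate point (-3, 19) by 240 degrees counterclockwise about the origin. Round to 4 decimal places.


x' = -3*cos(240) - 19*sin(240) = 17.9545
y' = -3*sin(240) + 19*cos(240) = -6.9019

(17.9545, -6.9019)


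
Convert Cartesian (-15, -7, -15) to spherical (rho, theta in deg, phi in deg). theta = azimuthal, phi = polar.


rho = sqrt((-15)^2 + (-7)^2 + (-15)^2) = 22.3383
theta = atan2(-7, -15) = 205.0169 deg
phi = acos(-15/22.3383) = 132.1823 deg

rho = 22.3383, theta = 205.0169 deg, phi = 132.1823 deg


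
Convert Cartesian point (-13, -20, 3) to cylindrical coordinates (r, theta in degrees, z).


r = sqrt((-13)^2 + (-20)^2) = 23.8537
theta = atan2(-20, -13) = 236.9761 deg
z = 3

r = 23.8537, theta = 236.9761 deg, z = 3


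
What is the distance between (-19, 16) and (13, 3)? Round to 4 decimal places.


d = sqrt((13--19)^2 + (3-16)^2) = 34.5398

34.5398


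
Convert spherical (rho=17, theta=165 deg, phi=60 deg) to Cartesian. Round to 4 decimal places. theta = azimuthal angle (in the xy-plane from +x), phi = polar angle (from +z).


x = 17 * sin(60) * cos(165) = -14.2208
y = 17 * sin(60) * sin(165) = 3.8104
z = 17 * cos(60) = 8.5

(-14.2208, 3.8104, 8.5)


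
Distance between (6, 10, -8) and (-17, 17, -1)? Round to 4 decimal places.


d = sqrt((-17-6)^2 + (17-10)^2 + (-1--8)^2) = 25.04

25.04


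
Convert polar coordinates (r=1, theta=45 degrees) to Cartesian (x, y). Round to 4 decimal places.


x = 1 * cos(45) = 0.7071
y = 1 * sin(45) = 0.7071

(0.7071, 0.7071)


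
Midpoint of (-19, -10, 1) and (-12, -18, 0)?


Midpoint = ((-19+-12)/2, (-10+-18)/2, (1+0)/2) = (-15.5, -14, 0.5)

(-15.5, -14, 0.5)


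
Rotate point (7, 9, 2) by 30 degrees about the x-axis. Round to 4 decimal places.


x' = 7
y' = 9*cos(30) - 2*sin(30) = 6.7942
z' = 9*sin(30) + 2*cos(30) = 6.2321

(7, 6.7942, 6.2321)


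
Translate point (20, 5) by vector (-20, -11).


Translation: (x+dx, y+dy) = (20+-20, 5+-11) = (0, -6)

(0, -6)


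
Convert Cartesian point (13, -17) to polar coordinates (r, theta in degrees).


r = sqrt(13^2 + (-17)^2) = 21.4009
theta = atan2(-17, 13) = 307.4054 degrees

r = 21.4009, theta = 307.4054 degrees


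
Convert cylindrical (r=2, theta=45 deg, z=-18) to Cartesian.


x = 2 * cos(45) = 1.4142
y = 2 * sin(45) = 1.4142
z = -18

(1.4142, 1.4142, -18)


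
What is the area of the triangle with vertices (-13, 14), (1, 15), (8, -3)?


Area = |x1(y2-y3) + x2(y3-y1) + x3(y1-y2)| / 2
= |-13*(15--3) + 1*(-3-14) + 8*(14-15)| / 2
= 129.5

129.5


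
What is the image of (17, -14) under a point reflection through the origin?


Reflection through origin: (x, y) -> (-x, -y)
(17, -14) -> (-17, 14)

(-17, 14)


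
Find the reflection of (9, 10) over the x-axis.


Reflection across x-axis: (x, y) -> (x, -y)
(9, 10) -> (9, -10)

(9, -10)


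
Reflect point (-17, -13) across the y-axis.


Reflection across y-axis: (x, y) -> (-x, y)
(-17, -13) -> (17, -13)

(17, -13)


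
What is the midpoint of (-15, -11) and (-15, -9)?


Midpoint = ((-15+-15)/2, (-11+-9)/2) = (-15, -10)

(-15, -10)


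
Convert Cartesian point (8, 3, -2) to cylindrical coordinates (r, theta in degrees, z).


r = sqrt(8^2 + 3^2) = 8.544
theta = atan2(3, 8) = 20.556 deg
z = -2

r = 8.544, theta = 20.556 deg, z = -2


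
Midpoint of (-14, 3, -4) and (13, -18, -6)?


Midpoint = ((-14+13)/2, (3+-18)/2, (-4+-6)/2) = (-0.5, -7.5, -5)

(-0.5, -7.5, -5)


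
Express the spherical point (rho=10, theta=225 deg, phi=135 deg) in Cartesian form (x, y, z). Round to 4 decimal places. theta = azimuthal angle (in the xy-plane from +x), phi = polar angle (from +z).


x = 10 * sin(135) * cos(225) = -5
y = 10 * sin(135) * sin(225) = -5
z = 10 * cos(135) = -7.0711

(-5, -5, -7.0711)


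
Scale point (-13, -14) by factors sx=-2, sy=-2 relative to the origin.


Scaling: (x*sx, y*sy) = (-13*-2, -14*-2) = (26, 28)

(26, 28)


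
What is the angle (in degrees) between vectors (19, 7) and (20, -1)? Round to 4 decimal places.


dot = 19*20 + 7*-1 = 373
|u| = 20.2485, |v| = 20.025
cos(angle) = 0.9199
angle = 23.0873 degrees

23.0873 degrees


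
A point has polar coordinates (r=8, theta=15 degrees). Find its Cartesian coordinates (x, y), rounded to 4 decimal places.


x = 8 * cos(15) = 7.7274
y = 8 * sin(15) = 2.0706

(7.7274, 2.0706)


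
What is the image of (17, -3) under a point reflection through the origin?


Reflection through origin: (x, y) -> (-x, -y)
(17, -3) -> (-17, 3)

(-17, 3)


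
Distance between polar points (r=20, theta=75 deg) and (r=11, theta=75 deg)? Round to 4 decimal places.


d = sqrt(r1^2 + r2^2 - 2*r1*r2*cos(t2-t1))
d = sqrt(20^2 + 11^2 - 2*20*11*cos(75-75)) = 9

9


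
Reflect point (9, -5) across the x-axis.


Reflection across x-axis: (x, y) -> (x, -y)
(9, -5) -> (9, 5)

(9, 5)


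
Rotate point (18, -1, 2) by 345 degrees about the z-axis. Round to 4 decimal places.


x' = 18*cos(345) - -1*sin(345) = 17.1278
y' = 18*sin(345) + -1*cos(345) = -5.6247
z' = 2

(17.1278, -5.6247, 2)


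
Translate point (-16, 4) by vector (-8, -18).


Translation: (x+dx, y+dy) = (-16+-8, 4+-18) = (-24, -14)

(-24, -14)


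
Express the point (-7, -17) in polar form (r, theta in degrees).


r = sqrt((-7)^2 + (-17)^2) = 18.3848
theta = atan2(-17, -7) = 247.6199 degrees

r = 18.3848, theta = 247.6199 degrees


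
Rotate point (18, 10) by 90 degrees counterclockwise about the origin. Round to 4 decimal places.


x' = 18*cos(90) - 10*sin(90) = -10
y' = 18*sin(90) + 10*cos(90) = 18

(-10, 18)


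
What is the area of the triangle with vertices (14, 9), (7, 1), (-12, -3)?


Area = |x1(y2-y3) + x2(y3-y1) + x3(y1-y2)| / 2
= |14*(1--3) + 7*(-3-9) + -12*(9-1)| / 2
= 62

62


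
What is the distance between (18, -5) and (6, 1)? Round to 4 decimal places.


d = sqrt((6-18)^2 + (1--5)^2) = 13.4164

13.4164


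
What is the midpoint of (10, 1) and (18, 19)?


Midpoint = ((10+18)/2, (1+19)/2) = (14, 10)

(14, 10)


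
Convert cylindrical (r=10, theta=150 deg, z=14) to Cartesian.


x = 10 * cos(150) = -8.6603
y = 10 * sin(150) = 5
z = 14

(-8.6603, 5, 14)


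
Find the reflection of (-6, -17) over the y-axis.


Reflection across y-axis: (x, y) -> (-x, y)
(-6, -17) -> (6, -17)

(6, -17)


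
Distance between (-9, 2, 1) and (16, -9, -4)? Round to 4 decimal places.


d = sqrt((16--9)^2 + (-9-2)^2 + (-4-1)^2) = 27.7669

27.7669


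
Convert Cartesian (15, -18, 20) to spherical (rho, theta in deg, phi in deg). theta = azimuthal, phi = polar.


rho = sqrt(15^2 + (-18)^2 + 20^2) = 30.8058
theta = atan2(-18, 15) = 309.8056 deg
phi = acos(20/30.8058) = 49.5166 deg

rho = 30.8058, theta = 309.8056 deg, phi = 49.5166 deg


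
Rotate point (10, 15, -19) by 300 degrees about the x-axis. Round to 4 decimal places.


x' = 10
y' = 15*cos(300) - -19*sin(300) = -8.9545
z' = 15*sin(300) + -19*cos(300) = -22.4904

(10, -8.9545, -22.4904)


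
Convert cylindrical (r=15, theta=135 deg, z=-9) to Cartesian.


x = 15 * cos(135) = -10.6066
y = 15 * sin(135) = 10.6066
z = -9

(-10.6066, 10.6066, -9)


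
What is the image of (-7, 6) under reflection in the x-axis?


Reflection across x-axis: (x, y) -> (x, -y)
(-7, 6) -> (-7, -6)

(-7, -6)


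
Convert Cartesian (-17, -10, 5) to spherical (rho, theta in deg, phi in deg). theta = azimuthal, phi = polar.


rho = sqrt((-17)^2 + (-10)^2 + 5^2) = 20.347
theta = atan2(-10, -17) = 210.4655 deg
phi = acos(5/20.347) = 75.7746 deg

rho = 20.347, theta = 210.4655 deg, phi = 75.7746 deg


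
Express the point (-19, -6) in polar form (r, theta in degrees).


r = sqrt((-19)^2 + (-6)^2) = 19.9249
theta = atan2(-6, -19) = 197.5256 degrees

r = 19.9249, theta = 197.5256 degrees


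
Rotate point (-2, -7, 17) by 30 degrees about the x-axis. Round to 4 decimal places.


x' = -2
y' = -7*cos(30) - 17*sin(30) = -14.5622
z' = -7*sin(30) + 17*cos(30) = 11.2224

(-2, -14.5622, 11.2224)


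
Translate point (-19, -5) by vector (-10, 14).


Translation: (x+dx, y+dy) = (-19+-10, -5+14) = (-29, 9)

(-29, 9)


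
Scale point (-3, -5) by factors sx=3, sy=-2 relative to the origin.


Scaling: (x*sx, y*sy) = (-3*3, -5*-2) = (-9, 10)

(-9, 10)


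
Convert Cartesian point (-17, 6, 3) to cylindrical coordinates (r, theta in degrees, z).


r = sqrt((-17)^2 + 6^2) = 18.0278
theta = atan2(6, -17) = 160.56 deg
z = 3

r = 18.0278, theta = 160.56 deg, z = 3


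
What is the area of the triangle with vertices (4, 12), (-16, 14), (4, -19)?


Area = |x1(y2-y3) + x2(y3-y1) + x3(y1-y2)| / 2
= |4*(14--19) + -16*(-19-12) + 4*(12-14)| / 2
= 310

310


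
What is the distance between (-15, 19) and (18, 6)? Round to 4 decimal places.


d = sqrt((18--15)^2 + (6-19)^2) = 35.4683

35.4683


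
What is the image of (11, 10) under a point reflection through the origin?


Reflection through origin: (x, y) -> (-x, -y)
(11, 10) -> (-11, -10)

(-11, -10)


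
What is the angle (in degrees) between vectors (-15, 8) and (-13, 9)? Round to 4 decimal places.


dot = -15*-13 + 8*9 = 267
|u| = 17, |v| = 15.8114
cos(angle) = 0.9933
angle = 6.6227 degrees

6.6227 degrees


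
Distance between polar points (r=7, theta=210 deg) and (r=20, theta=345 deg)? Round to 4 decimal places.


d = sqrt(r1^2 + r2^2 - 2*r1*r2*cos(t2-t1))
d = sqrt(7^2 + 20^2 - 2*7*20*cos(345-210)) = 25.436

25.436


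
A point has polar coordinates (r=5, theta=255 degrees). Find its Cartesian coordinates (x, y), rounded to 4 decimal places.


x = 5 * cos(255) = -1.2941
y = 5 * sin(255) = -4.8296

(-1.2941, -4.8296)


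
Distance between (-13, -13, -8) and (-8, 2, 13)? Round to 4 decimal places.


d = sqrt((-8--13)^2 + (2--13)^2 + (13--8)^2) = 26.2869

26.2869


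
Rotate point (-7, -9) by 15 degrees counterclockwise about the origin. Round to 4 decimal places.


x' = -7*cos(15) - -9*sin(15) = -4.4321
y' = -7*sin(15) + -9*cos(15) = -10.5051

(-4.4321, -10.5051)


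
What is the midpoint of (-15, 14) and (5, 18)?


Midpoint = ((-15+5)/2, (14+18)/2) = (-5, 16)

(-5, 16)


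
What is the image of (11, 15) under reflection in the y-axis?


Reflection across y-axis: (x, y) -> (-x, y)
(11, 15) -> (-11, 15)

(-11, 15)


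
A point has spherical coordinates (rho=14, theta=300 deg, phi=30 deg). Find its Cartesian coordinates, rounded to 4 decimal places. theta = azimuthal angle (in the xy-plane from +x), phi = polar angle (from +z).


x = 14 * sin(30) * cos(300) = 3.5
y = 14 * sin(30) * sin(300) = -6.0622
z = 14 * cos(30) = 12.1244

(3.5, -6.0622, 12.1244)


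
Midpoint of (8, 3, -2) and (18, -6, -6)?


Midpoint = ((8+18)/2, (3+-6)/2, (-2+-6)/2) = (13, -1.5, -4)

(13, -1.5, -4)


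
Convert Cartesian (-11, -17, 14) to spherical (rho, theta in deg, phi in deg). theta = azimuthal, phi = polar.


rho = sqrt((-11)^2 + (-17)^2 + 14^2) = 24.6171
theta = atan2(-17, -11) = 237.0948 deg
phi = acos(14/24.6171) = 55.3396 deg

rho = 24.6171, theta = 237.0948 deg, phi = 55.3396 deg


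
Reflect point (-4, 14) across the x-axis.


Reflection across x-axis: (x, y) -> (x, -y)
(-4, 14) -> (-4, -14)

(-4, -14)


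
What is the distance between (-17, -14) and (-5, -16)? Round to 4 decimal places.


d = sqrt((-5--17)^2 + (-16--14)^2) = 12.1655

12.1655


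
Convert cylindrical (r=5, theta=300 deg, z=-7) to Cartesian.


x = 5 * cos(300) = 2.5
y = 5 * sin(300) = -4.3301
z = -7

(2.5, -4.3301, -7)


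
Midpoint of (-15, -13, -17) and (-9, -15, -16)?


Midpoint = ((-15+-9)/2, (-13+-15)/2, (-17+-16)/2) = (-12, -14, -16.5)

(-12, -14, -16.5)


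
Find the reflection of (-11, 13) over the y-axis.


Reflection across y-axis: (x, y) -> (-x, y)
(-11, 13) -> (11, 13)

(11, 13)


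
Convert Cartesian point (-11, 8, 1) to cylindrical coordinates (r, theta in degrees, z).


r = sqrt((-11)^2 + 8^2) = 13.6015
theta = atan2(8, -11) = 143.9726 deg
z = 1

r = 13.6015, theta = 143.9726 deg, z = 1


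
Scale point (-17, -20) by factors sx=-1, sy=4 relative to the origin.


Scaling: (x*sx, y*sy) = (-17*-1, -20*4) = (17, -80)

(17, -80)


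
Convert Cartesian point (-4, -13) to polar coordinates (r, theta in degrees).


r = sqrt((-4)^2 + (-13)^2) = 13.6015
theta = atan2(-13, -4) = 252.8973 degrees

r = 13.6015, theta = 252.8973 degrees


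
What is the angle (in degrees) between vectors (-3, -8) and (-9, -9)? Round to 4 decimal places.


dot = -3*-9 + -8*-9 = 99
|u| = 8.544, |v| = 12.7279
cos(angle) = 0.9104
angle = 24.444 degrees

24.444 degrees


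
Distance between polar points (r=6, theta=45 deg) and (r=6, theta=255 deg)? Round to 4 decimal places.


d = sqrt(r1^2 + r2^2 - 2*r1*r2*cos(t2-t1))
d = sqrt(6^2 + 6^2 - 2*6*6*cos(255-45)) = 11.5911

11.5911


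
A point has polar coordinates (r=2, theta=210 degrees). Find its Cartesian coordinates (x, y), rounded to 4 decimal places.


x = 2 * cos(210) = -1.7321
y = 2 * sin(210) = -1

(-1.7321, -1)


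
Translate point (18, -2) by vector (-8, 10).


Translation: (x+dx, y+dy) = (18+-8, -2+10) = (10, 8)

(10, 8)


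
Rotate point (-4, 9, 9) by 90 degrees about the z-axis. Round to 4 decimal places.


x' = -4*cos(90) - 9*sin(90) = -9
y' = -4*sin(90) + 9*cos(90) = -4
z' = 9

(-9, -4, 9)


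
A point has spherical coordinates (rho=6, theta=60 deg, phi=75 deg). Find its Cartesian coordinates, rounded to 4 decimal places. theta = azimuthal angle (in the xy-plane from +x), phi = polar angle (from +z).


x = 6 * sin(75) * cos(60) = 2.8978
y = 6 * sin(75) * sin(60) = 5.0191
z = 6 * cos(75) = 1.5529

(2.8978, 5.0191, 1.5529)


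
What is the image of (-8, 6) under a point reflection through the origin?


Reflection through origin: (x, y) -> (-x, -y)
(-8, 6) -> (8, -6)

(8, -6)


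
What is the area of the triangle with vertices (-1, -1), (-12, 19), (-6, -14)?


Area = |x1(y2-y3) + x2(y3-y1) + x3(y1-y2)| / 2
= |-1*(19--14) + -12*(-14--1) + -6*(-1-19)| / 2
= 121.5

121.5


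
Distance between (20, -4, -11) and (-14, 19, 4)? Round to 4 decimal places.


d = sqrt((-14-20)^2 + (19--4)^2 + (4--11)^2) = 43.7035

43.7035


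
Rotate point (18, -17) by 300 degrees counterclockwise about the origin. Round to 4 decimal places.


x' = 18*cos(300) - -17*sin(300) = -5.7224
y' = 18*sin(300) + -17*cos(300) = -24.0885

(-5.7224, -24.0885)


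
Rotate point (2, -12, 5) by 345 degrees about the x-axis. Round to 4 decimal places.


x' = 2
y' = -12*cos(345) - 5*sin(345) = -10.297
z' = -12*sin(345) + 5*cos(345) = 7.9355

(2, -10.297, 7.9355)


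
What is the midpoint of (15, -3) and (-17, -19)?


Midpoint = ((15+-17)/2, (-3+-19)/2) = (-1, -11)

(-1, -11)


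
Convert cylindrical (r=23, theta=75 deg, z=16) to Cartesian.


x = 23 * cos(75) = 5.9528
y = 23 * sin(75) = 22.2163
z = 16

(5.9528, 22.2163, 16)


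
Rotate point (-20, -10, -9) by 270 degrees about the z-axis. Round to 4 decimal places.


x' = -20*cos(270) - -10*sin(270) = -10
y' = -20*sin(270) + -10*cos(270) = 20
z' = -9

(-10, 20, -9)


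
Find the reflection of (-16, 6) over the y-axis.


Reflection across y-axis: (x, y) -> (-x, y)
(-16, 6) -> (16, 6)

(16, 6)


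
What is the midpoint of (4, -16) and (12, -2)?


Midpoint = ((4+12)/2, (-16+-2)/2) = (8, -9)

(8, -9)


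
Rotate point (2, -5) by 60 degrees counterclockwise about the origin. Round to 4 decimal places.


x' = 2*cos(60) - -5*sin(60) = 5.3301
y' = 2*sin(60) + -5*cos(60) = -0.7679

(5.3301, -0.7679)


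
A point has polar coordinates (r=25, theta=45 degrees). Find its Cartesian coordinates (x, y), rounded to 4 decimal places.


x = 25 * cos(45) = 17.6777
y = 25 * sin(45) = 17.6777

(17.6777, 17.6777)


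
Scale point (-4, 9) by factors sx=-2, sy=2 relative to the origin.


Scaling: (x*sx, y*sy) = (-4*-2, 9*2) = (8, 18)

(8, 18)


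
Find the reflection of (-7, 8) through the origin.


Reflection through origin: (x, y) -> (-x, -y)
(-7, 8) -> (7, -8)

(7, -8)


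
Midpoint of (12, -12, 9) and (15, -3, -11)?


Midpoint = ((12+15)/2, (-12+-3)/2, (9+-11)/2) = (13.5, -7.5, -1)

(13.5, -7.5, -1)


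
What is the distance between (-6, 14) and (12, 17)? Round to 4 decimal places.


d = sqrt((12--6)^2 + (17-14)^2) = 18.2483

18.2483


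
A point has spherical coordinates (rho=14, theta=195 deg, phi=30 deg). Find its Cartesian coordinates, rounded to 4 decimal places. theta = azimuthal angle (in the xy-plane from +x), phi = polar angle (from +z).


x = 14 * sin(30) * cos(195) = -6.7615
y = 14 * sin(30) * sin(195) = -1.8117
z = 14 * cos(30) = 12.1244

(-6.7615, -1.8117, 12.1244)


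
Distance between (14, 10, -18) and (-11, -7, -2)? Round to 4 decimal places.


d = sqrt((-11-14)^2 + (-7-10)^2 + (-2--18)^2) = 34.2053

34.2053


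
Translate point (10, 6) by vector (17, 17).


Translation: (x+dx, y+dy) = (10+17, 6+17) = (27, 23)

(27, 23)


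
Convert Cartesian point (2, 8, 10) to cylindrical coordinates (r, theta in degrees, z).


r = sqrt(2^2 + 8^2) = 8.2462
theta = atan2(8, 2) = 75.9638 deg
z = 10

r = 8.2462, theta = 75.9638 deg, z = 10


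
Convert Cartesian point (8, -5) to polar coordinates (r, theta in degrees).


r = sqrt(8^2 + (-5)^2) = 9.434
theta = atan2(-5, 8) = 327.9946 degrees

r = 9.434, theta = 327.9946 degrees


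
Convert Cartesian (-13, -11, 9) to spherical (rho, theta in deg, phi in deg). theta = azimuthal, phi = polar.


rho = sqrt((-13)^2 + (-11)^2 + 9^2) = 19.2614
theta = atan2(-11, -13) = 220.2364 deg
phi = acos(9/19.2614) = 62.1436 deg

rho = 19.2614, theta = 220.2364 deg, phi = 62.1436 deg


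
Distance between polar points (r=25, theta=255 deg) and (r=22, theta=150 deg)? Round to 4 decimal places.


d = sqrt(r1^2 + r2^2 - 2*r1*r2*cos(t2-t1))
d = sqrt(25^2 + 22^2 - 2*25*22*cos(150-255)) = 37.3323

37.3323


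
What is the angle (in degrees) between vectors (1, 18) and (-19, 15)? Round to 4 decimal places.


dot = 1*-19 + 18*15 = 251
|u| = 18.0278, |v| = 24.2074
cos(angle) = 0.5752
angle = 54.8897 degrees

54.8897 degrees


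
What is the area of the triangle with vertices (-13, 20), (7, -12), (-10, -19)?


Area = |x1(y2-y3) + x2(y3-y1) + x3(y1-y2)| / 2
= |-13*(-12--19) + 7*(-19-20) + -10*(20--12)| / 2
= 342

342


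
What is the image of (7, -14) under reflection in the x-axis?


Reflection across x-axis: (x, y) -> (x, -y)
(7, -14) -> (7, 14)

(7, 14)


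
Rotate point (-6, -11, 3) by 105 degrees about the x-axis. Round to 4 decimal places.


x' = -6
y' = -11*cos(105) - 3*sin(105) = -0.0508
z' = -11*sin(105) + 3*cos(105) = -11.4016

(-6, -0.0508, -11.4016)


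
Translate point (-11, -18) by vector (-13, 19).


Translation: (x+dx, y+dy) = (-11+-13, -18+19) = (-24, 1)

(-24, 1)


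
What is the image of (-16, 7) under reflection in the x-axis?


Reflection across x-axis: (x, y) -> (x, -y)
(-16, 7) -> (-16, -7)

(-16, -7)


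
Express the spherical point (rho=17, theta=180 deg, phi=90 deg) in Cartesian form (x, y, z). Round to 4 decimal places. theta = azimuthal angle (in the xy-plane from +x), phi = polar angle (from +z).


x = 17 * sin(90) * cos(180) = -17
y = 17 * sin(90) * sin(180) = 0
z = 17 * cos(90) = 0

(-17, 0, 0)


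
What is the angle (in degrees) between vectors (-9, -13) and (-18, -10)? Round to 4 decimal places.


dot = -9*-18 + -13*-10 = 292
|u| = 15.8114, |v| = 20.5913
cos(angle) = 0.8969
angle = 26.2502 degrees

26.2502 degrees


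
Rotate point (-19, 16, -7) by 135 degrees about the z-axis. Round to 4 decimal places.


x' = -19*cos(135) - 16*sin(135) = 2.1213
y' = -19*sin(135) + 16*cos(135) = -24.7487
z' = -7

(2.1213, -24.7487, -7)


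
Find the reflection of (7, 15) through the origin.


Reflection through origin: (x, y) -> (-x, -y)
(7, 15) -> (-7, -15)

(-7, -15)


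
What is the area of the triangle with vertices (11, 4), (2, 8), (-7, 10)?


Area = |x1(y2-y3) + x2(y3-y1) + x3(y1-y2)| / 2
= |11*(8-10) + 2*(10-4) + -7*(4-8)| / 2
= 9

9


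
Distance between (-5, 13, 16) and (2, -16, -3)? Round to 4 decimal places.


d = sqrt((2--5)^2 + (-16-13)^2 + (-3-16)^2) = 35.3695

35.3695


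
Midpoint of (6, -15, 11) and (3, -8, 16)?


Midpoint = ((6+3)/2, (-15+-8)/2, (11+16)/2) = (4.5, -11.5, 13.5)

(4.5, -11.5, 13.5)


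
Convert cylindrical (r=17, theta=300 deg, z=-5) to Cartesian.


x = 17 * cos(300) = 8.5
y = 17 * sin(300) = -14.7224
z = -5

(8.5, -14.7224, -5)


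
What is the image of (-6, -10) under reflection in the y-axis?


Reflection across y-axis: (x, y) -> (-x, y)
(-6, -10) -> (6, -10)

(6, -10)


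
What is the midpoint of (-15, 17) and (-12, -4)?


Midpoint = ((-15+-12)/2, (17+-4)/2) = (-13.5, 6.5)

(-13.5, 6.5)


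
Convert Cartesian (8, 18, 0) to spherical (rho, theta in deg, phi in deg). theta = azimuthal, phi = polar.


rho = sqrt(8^2 + 18^2 + 0^2) = 19.6977
theta = atan2(18, 8) = 66.0375 deg
phi = acos(0/19.6977) = 90 deg

rho = 19.6977, theta = 66.0375 deg, phi = 90 deg


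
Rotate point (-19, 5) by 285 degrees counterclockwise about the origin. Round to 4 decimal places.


x' = -19*cos(285) - 5*sin(285) = -0.0879
y' = -19*sin(285) + 5*cos(285) = 19.6467

(-0.0879, 19.6467)


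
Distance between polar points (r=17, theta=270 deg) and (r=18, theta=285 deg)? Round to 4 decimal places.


d = sqrt(r1^2 + r2^2 - 2*r1*r2*cos(t2-t1))
d = sqrt(17^2 + 18^2 - 2*17*18*cos(285-270)) = 4.6748

4.6748


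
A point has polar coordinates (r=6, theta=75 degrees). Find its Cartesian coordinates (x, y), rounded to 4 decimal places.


x = 6 * cos(75) = 1.5529
y = 6 * sin(75) = 5.7956

(1.5529, 5.7956)


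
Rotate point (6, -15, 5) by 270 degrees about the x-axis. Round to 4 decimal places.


x' = 6
y' = -15*cos(270) - 5*sin(270) = 5
z' = -15*sin(270) + 5*cos(270) = 15

(6, 5, 15)


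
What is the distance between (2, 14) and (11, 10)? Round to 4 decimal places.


d = sqrt((11-2)^2 + (10-14)^2) = 9.8489

9.8489


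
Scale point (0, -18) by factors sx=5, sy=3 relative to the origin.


Scaling: (x*sx, y*sy) = (0*5, -18*3) = (0, -54)

(0, -54)


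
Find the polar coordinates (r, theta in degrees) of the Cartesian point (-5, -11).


r = sqrt((-5)^2 + (-11)^2) = 12.083
theta = atan2(-11, -5) = 245.556 degrees

r = 12.083, theta = 245.556 degrees


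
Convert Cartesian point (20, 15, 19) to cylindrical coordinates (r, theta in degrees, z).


r = sqrt(20^2 + 15^2) = 25
theta = atan2(15, 20) = 36.8699 deg
z = 19

r = 25, theta = 36.8699 deg, z = 19


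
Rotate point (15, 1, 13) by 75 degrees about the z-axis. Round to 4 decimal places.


x' = 15*cos(75) - 1*sin(75) = 2.9164
y' = 15*sin(75) + 1*cos(75) = 14.7477
z' = 13

(2.9164, 14.7477, 13)


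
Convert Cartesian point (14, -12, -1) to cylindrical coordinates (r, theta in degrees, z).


r = sqrt(14^2 + (-12)^2) = 18.4391
theta = atan2(-12, 14) = 319.3987 deg
z = -1

r = 18.4391, theta = 319.3987 deg, z = -1


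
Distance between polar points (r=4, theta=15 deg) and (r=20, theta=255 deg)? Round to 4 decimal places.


d = sqrt(r1^2 + r2^2 - 2*r1*r2*cos(t2-t1))
d = sqrt(4^2 + 20^2 - 2*4*20*cos(255-15)) = 22.2711

22.2711


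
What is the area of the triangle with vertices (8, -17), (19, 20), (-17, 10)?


Area = |x1(y2-y3) + x2(y3-y1) + x3(y1-y2)| / 2
= |8*(20-10) + 19*(10--17) + -17*(-17-20)| / 2
= 611

611


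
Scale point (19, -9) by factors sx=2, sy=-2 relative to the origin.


Scaling: (x*sx, y*sy) = (19*2, -9*-2) = (38, 18)

(38, 18)


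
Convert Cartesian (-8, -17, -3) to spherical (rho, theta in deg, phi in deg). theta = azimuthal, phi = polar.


rho = sqrt((-8)^2 + (-17)^2 + (-3)^2) = 19.0263
theta = atan2(-17, -8) = 244.7989 deg
phi = acos(-3/19.0263) = 99.0721 deg

rho = 19.0263, theta = 244.7989 deg, phi = 99.0721 deg


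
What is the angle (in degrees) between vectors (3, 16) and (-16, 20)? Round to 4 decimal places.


dot = 3*-16 + 16*20 = 272
|u| = 16.2788, |v| = 25.6125
cos(angle) = 0.6524
angle = 49.2795 degrees

49.2795 degrees


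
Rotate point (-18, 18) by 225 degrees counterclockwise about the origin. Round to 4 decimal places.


x' = -18*cos(225) - 18*sin(225) = 25.4558
y' = -18*sin(225) + 18*cos(225) = 0

(25.4558, 0)


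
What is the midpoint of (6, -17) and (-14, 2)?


Midpoint = ((6+-14)/2, (-17+2)/2) = (-4, -7.5)

(-4, -7.5)


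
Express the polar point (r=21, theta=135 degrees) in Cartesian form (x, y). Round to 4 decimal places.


x = 21 * cos(135) = -14.8492
y = 21 * sin(135) = 14.8492

(-14.8492, 14.8492)


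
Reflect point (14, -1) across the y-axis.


Reflection across y-axis: (x, y) -> (-x, y)
(14, -1) -> (-14, -1)

(-14, -1)


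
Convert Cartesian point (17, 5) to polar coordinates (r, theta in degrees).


r = sqrt(17^2 + 5^2) = 17.72
theta = atan2(5, 17) = 16.3895 degrees

r = 17.72, theta = 16.3895 degrees


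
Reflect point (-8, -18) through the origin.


Reflection through origin: (x, y) -> (-x, -y)
(-8, -18) -> (8, 18)

(8, 18)


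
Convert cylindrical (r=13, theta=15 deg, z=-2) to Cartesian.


x = 13 * cos(15) = 12.557
y = 13 * sin(15) = 3.3646
z = -2

(12.557, 3.3646, -2)


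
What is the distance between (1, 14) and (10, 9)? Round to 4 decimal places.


d = sqrt((10-1)^2 + (9-14)^2) = 10.2956

10.2956


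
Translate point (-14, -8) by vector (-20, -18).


Translation: (x+dx, y+dy) = (-14+-20, -8+-18) = (-34, -26)

(-34, -26)


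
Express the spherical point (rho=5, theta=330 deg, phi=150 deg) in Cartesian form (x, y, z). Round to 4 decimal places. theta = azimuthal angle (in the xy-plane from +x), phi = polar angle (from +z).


x = 5 * sin(150) * cos(330) = 2.1651
y = 5 * sin(150) * sin(330) = -1.25
z = 5 * cos(150) = -4.3301

(2.1651, -1.25, -4.3301)


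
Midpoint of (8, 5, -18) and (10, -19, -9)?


Midpoint = ((8+10)/2, (5+-19)/2, (-18+-9)/2) = (9, -7, -13.5)

(9, -7, -13.5)


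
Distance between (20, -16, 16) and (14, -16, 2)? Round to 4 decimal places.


d = sqrt((14-20)^2 + (-16--16)^2 + (2-16)^2) = 15.2315

15.2315


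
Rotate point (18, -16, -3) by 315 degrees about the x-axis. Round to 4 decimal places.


x' = 18
y' = -16*cos(315) - -3*sin(315) = -13.435
z' = -16*sin(315) + -3*cos(315) = 9.1924

(18, -13.435, 9.1924)


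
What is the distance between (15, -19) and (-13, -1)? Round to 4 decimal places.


d = sqrt((-13-15)^2 + (-1--19)^2) = 33.2866

33.2866


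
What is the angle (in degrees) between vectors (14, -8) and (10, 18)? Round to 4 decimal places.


dot = 14*10 + -8*18 = -4
|u| = 16.1245, |v| = 20.5913
cos(angle) = -0.012
angle = 90.6903 degrees

90.6903 degrees


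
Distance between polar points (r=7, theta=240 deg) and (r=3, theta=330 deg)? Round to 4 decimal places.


d = sqrt(r1^2 + r2^2 - 2*r1*r2*cos(t2-t1))
d = sqrt(7^2 + 3^2 - 2*7*3*cos(330-240)) = 7.6158

7.6158


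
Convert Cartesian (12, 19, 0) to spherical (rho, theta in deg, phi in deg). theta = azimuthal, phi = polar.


rho = sqrt(12^2 + 19^2 + 0^2) = 22.4722
theta = atan2(19, 12) = 57.7244 deg
phi = acos(0/22.4722) = 90 deg

rho = 22.4722, theta = 57.7244 deg, phi = 90 deg


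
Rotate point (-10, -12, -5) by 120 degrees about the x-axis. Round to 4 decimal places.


x' = -10
y' = -12*cos(120) - -5*sin(120) = 10.3301
z' = -12*sin(120) + -5*cos(120) = -7.8923

(-10, 10.3301, -7.8923)


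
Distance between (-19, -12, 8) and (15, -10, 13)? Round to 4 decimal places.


d = sqrt((15--19)^2 + (-10--12)^2 + (13-8)^2) = 34.4238

34.4238


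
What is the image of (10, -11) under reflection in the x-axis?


Reflection across x-axis: (x, y) -> (x, -y)
(10, -11) -> (10, 11)

(10, 11)


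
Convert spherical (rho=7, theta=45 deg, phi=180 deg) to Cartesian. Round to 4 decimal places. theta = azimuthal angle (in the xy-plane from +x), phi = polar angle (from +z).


x = 7 * sin(180) * cos(45) = 0
y = 7 * sin(180) * sin(45) = 0
z = 7 * cos(180) = -7

(0, 0, -7)


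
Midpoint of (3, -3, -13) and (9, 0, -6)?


Midpoint = ((3+9)/2, (-3+0)/2, (-13+-6)/2) = (6, -1.5, -9.5)

(6, -1.5, -9.5)


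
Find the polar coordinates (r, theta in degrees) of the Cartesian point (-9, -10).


r = sqrt((-9)^2 + (-10)^2) = 13.4536
theta = atan2(-10, -9) = 228.0128 degrees

r = 13.4536, theta = 228.0128 degrees


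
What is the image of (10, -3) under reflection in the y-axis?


Reflection across y-axis: (x, y) -> (-x, y)
(10, -3) -> (-10, -3)

(-10, -3)


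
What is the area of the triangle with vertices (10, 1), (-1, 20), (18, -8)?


Area = |x1(y2-y3) + x2(y3-y1) + x3(y1-y2)| / 2
= |10*(20--8) + -1*(-8-1) + 18*(1-20)| / 2
= 26.5

26.5


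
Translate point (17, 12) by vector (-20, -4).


Translation: (x+dx, y+dy) = (17+-20, 12+-4) = (-3, 8)

(-3, 8)


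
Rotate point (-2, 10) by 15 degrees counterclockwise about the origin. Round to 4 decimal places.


x' = -2*cos(15) - 10*sin(15) = -4.52
y' = -2*sin(15) + 10*cos(15) = 9.1416

(-4.52, 9.1416)


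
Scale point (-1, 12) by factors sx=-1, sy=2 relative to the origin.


Scaling: (x*sx, y*sy) = (-1*-1, 12*2) = (1, 24)

(1, 24)


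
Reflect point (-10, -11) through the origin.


Reflection through origin: (x, y) -> (-x, -y)
(-10, -11) -> (10, 11)

(10, 11)


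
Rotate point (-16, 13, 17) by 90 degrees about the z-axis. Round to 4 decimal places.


x' = -16*cos(90) - 13*sin(90) = -13
y' = -16*sin(90) + 13*cos(90) = -16
z' = 17

(-13, -16, 17)


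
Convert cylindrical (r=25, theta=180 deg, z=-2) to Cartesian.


x = 25 * cos(180) = -25
y = 25 * sin(180) = 0
z = -2

(-25, 0, -2)


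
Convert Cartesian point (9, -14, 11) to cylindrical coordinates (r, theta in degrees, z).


r = sqrt(9^2 + (-14)^2) = 16.6433
theta = atan2(-14, 9) = 302.7352 deg
z = 11

r = 16.6433, theta = 302.7352 deg, z = 11


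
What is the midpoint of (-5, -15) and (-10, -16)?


Midpoint = ((-5+-10)/2, (-15+-16)/2) = (-7.5, -15.5)

(-7.5, -15.5)


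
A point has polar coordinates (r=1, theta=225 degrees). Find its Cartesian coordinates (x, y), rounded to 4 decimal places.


x = 1 * cos(225) = -0.7071
y = 1 * sin(225) = -0.7071

(-0.7071, -0.7071)


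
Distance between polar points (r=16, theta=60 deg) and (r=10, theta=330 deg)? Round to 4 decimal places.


d = sqrt(r1^2 + r2^2 - 2*r1*r2*cos(t2-t1))
d = sqrt(16^2 + 10^2 - 2*16*10*cos(330-60)) = 18.868

18.868


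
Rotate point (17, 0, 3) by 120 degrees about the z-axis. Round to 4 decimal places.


x' = 17*cos(120) - 0*sin(120) = -8.5
y' = 17*sin(120) + 0*cos(120) = 14.7224
z' = 3

(-8.5, 14.7224, 3)


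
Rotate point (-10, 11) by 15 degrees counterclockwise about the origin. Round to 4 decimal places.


x' = -10*cos(15) - 11*sin(15) = -12.5063
y' = -10*sin(15) + 11*cos(15) = 8.037

(-12.5063, 8.037)


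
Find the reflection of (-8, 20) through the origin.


Reflection through origin: (x, y) -> (-x, -y)
(-8, 20) -> (8, -20)

(8, -20)


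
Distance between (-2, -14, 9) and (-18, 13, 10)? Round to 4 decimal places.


d = sqrt((-18--2)^2 + (13--14)^2 + (10-9)^2) = 31.4006

31.4006


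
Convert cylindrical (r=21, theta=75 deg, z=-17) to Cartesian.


x = 21 * cos(75) = 5.4352
y = 21 * sin(75) = 20.2844
z = -17

(5.4352, 20.2844, -17)


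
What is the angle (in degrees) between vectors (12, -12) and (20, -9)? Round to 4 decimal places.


dot = 12*20 + -12*-9 = 348
|u| = 16.9706, |v| = 21.9317
cos(angle) = 0.935
angle = 20.7723 degrees

20.7723 degrees


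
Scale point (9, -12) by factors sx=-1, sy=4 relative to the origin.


Scaling: (x*sx, y*sy) = (9*-1, -12*4) = (-9, -48)

(-9, -48)


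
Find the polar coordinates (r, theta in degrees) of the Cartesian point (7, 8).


r = sqrt(7^2 + 8^2) = 10.6301
theta = atan2(8, 7) = 48.8141 degrees

r = 10.6301, theta = 48.8141 degrees


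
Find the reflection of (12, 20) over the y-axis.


Reflection across y-axis: (x, y) -> (-x, y)
(12, 20) -> (-12, 20)

(-12, 20)


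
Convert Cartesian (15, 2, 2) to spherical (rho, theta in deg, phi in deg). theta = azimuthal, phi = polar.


rho = sqrt(15^2 + 2^2 + 2^2) = 15.2643
theta = atan2(2, 15) = 7.5946 deg
phi = acos(2/15.2643) = 82.4712 deg

rho = 15.2643, theta = 7.5946 deg, phi = 82.4712 deg


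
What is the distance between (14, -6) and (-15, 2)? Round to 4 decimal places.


d = sqrt((-15-14)^2 + (2--6)^2) = 30.0832

30.0832


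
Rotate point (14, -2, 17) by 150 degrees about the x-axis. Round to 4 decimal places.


x' = 14
y' = -2*cos(150) - 17*sin(150) = -6.7679
z' = -2*sin(150) + 17*cos(150) = -15.7224

(14, -6.7679, -15.7224)


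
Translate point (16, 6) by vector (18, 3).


Translation: (x+dx, y+dy) = (16+18, 6+3) = (34, 9)

(34, 9)


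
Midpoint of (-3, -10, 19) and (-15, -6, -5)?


Midpoint = ((-3+-15)/2, (-10+-6)/2, (19+-5)/2) = (-9, -8, 7)

(-9, -8, 7)


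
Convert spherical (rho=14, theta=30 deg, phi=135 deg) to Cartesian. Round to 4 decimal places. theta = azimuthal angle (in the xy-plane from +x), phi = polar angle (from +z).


x = 14 * sin(135) * cos(30) = 8.5732
y = 14 * sin(135) * sin(30) = 4.9497
z = 14 * cos(135) = -9.8995

(8.5732, 4.9497, -9.8995)


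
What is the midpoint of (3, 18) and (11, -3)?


Midpoint = ((3+11)/2, (18+-3)/2) = (7, 7.5)

(7, 7.5)


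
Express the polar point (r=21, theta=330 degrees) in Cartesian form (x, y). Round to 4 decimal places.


x = 21 * cos(330) = 18.1865
y = 21 * sin(330) = -10.5

(18.1865, -10.5)


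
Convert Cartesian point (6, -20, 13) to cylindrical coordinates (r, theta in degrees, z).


r = sqrt(6^2 + (-20)^2) = 20.8806
theta = atan2(-20, 6) = 286.6992 deg
z = 13

r = 20.8806, theta = 286.6992 deg, z = 13


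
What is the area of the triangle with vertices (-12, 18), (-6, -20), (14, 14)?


Area = |x1(y2-y3) + x2(y3-y1) + x3(y1-y2)| / 2
= |-12*(-20-14) + -6*(14-18) + 14*(18--20)| / 2
= 482

482


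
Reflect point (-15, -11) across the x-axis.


Reflection across x-axis: (x, y) -> (x, -y)
(-15, -11) -> (-15, 11)

(-15, 11)


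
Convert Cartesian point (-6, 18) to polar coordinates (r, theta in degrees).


r = sqrt((-6)^2 + 18^2) = 18.9737
theta = atan2(18, -6) = 108.4349 degrees

r = 18.9737, theta = 108.4349 degrees


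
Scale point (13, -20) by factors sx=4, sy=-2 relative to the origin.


Scaling: (x*sx, y*sy) = (13*4, -20*-2) = (52, 40)

(52, 40)


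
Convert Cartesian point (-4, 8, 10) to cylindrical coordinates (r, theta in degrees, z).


r = sqrt((-4)^2 + 8^2) = 8.9443
theta = atan2(8, -4) = 116.5651 deg
z = 10

r = 8.9443, theta = 116.5651 deg, z = 10


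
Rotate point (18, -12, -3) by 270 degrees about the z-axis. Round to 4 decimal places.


x' = 18*cos(270) - -12*sin(270) = -12
y' = 18*sin(270) + -12*cos(270) = -18
z' = -3

(-12, -18, -3)


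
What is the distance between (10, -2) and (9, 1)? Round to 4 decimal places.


d = sqrt((9-10)^2 + (1--2)^2) = 3.1623

3.1623
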